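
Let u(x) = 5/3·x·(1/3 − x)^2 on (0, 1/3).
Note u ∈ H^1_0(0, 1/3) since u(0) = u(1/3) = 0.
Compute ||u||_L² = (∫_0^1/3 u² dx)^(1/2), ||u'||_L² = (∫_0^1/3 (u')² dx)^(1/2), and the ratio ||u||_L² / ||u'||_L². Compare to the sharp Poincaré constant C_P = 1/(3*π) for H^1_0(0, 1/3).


||u||_L² / ||u'||_L² = sqrt(14)/42 < C_P = 1/(3*π).

u(x) = 5/3·x·(1/3 − x)^2, so u'(x) = 5*x^2 - 20*x/9 + 5/27.
u(x) = 5/3·x·(1/3 − x)^2 vanishes at x = 0 and x = 1/3, so u ∈ H^1_0(0, 1/3). Differentiate via the product rule and integrate the resulting polynomials term by term.
  ∫_0^1/3 u² dx = ∫_0^1/3 (25*x^6/9 - 100*x^5/27 + 50*x^4/27 - 100*x^3/243 + 25*x^2/729) dx. Term by term:
    ∫_0^1/3 25*x^6/9 dx = 25/137781;  ∫_0^1/3 -100*x^5/27 dx = -50/59049;  ∫_0^1/3 50*x^4/27 dx = 10/6561;
    ∫_0^1/3 -100*x^3/243 dx = -25/19683;  ∫_0^1/3 25*x^2/729 dx = 25/59049.
  Sum: 25/137781 − 50/59049 + 10/6561 − 25/19683 + 25/59049 = 5/413343.
  ∫_0^1/3 (u')² dx = ∫_0^1/3 (25*x^4 - 200*x^3/9 + 550*x^2/81 - 200*x/243 + 25/729) dx. Term by term:
    ∫_0^1/3 25*x^4 dx = 5/243;  ∫_0^1/3 -200*x^3/9 dx = -50/729;  ∫_0^1/3 550*x^2/81 dx = 550/6561;
    ∫_0^1/3 -200*x/243 dx = -100/2187;  ∫_0^1/3 25/729 dx = 25/2187.
  Sum: 5/243 − 50/729 + 550/6561 − 100/2187 + 25/2187 = 10/6561.
∫_0^1/3 u² dx = 5/413343, so ||u||_L² = sqrt(35)/1701.
∫_0^1/3 (u')² dx = 10/6561, so ||u'||_L² = sqrt(10)/81.
Ratio ||u||_L² / ||u'||_L² = sqrt(14)/42.
Sharp Poincaré constant on H^1_0(0, 1/3) is C_P = L/π = 1/(3*π), achieved by sin(3*π·x).
A polynomial bump cannot attain the sharp Poincaré constant (only the first sine eigenfunction does), so the ratio is strictly less than C_P, consistent with ||u||_L² ≤ C_P ||u'||_L².


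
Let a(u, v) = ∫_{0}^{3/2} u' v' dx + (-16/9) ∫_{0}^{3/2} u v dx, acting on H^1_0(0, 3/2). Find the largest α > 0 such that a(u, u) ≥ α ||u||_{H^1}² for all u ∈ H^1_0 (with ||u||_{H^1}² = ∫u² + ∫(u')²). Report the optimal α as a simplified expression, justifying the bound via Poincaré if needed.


α = 4*(-4 + π^2)/(9 + 4*π^2)

Coercivity of a(·,·) on H^1_0(0, 3/2) means a(u, u) ≥ α ||u||_{H^1}² for every u ∈ H^1_0.
The interval has length L = 3/2, and Poincaré/coercivity depend only on L. Here a(u, u) = ∫(u')² + (-16/9)·∫u².
Here c = -16/9 < 0 with |c| < (π/L)² = 4*π^2/9, so coercivity still holds. The condition a(u,u) ≥ α||u||_{H^1}² reads (1−α)∫(u')² ≥ (α−c)∫u². Any admissible α is ≤ 1 (rapidly oscillating u have ∫u²/∫(u')² → 0), and α = 1 would force 0 ≥ (1−c)∫u², impossible since c < 1; so 1−α > 0. By the sharp Poincaré inequality on H^1_0 of an interval of length L, ∫(u')² ≥ (π/L)²∫u² with equality for the first sine mode sin(π(x−x₀)/L) (x₀ the left endpoint), so the inequality holds for all u iff (1−α)(π/L)² ≥ α − c, i.e. α ≤ ((π/L)² + c)/((π/L)² + 1) = (1 + c(L/π)²)/(1 + (L/π)²). (Direct route, valid since c ≤ 0: Poincaré gives c∫u² ≥ c(L/π)²∫(u')², so a(u,u) ≥ (1 + c(L/π)²)∫(u')², while ||u||_{H^1}² ≤ (1 + (L/π)²)∫(u')²; dividing yields the same α.) With (π/L)² = 4*π^2/9 and c = -16/9, the largest admissible constant is α = ((π/L)² + c)/((π/L)² + 1).
Simplifying, α = 4*(-4 + π^2)/(9 + 4*π^2).


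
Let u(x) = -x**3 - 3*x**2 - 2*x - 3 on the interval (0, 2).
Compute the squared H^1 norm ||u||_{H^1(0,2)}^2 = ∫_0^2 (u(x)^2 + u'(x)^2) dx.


||u||_{H^1}^2 = 75994/105

The H^1 norm (squared) on an interval (0, L) is
  ||u||_{H^1}^2 = ∫_0^L u(x)^2 dx + ∫_0^L u'(x)^2 dx.
Compute u'(x) = -3*x**2 - 6*x - 2.
Then u(x)^2 = x**6 + 6*x**5 + 13*x**4 + 18*x**3 + 22*x**2 + 12*x + 9 and u'(x)^2 = 9*x**4 + 36*x**3 + 48*x**2 + 24*x + 4.
Integrate each monomial from 0 to 2 using ∫_0^2 c·x^n dx = c·2^(n+1)/(n+1):
  ∫_0^2 u(x)^2 dx = ∫_0^2 (x^6 + 6*x^5 + 13*x^4 + 18*x^3 + 22*x^2 + 12*x + 9) dx. Term by term:
    ∫_0^2 x^6 dx = 128/7;  ∫_0^2 6*x^5 dx = 64;  ∫_0^2 13*x^4 dx = 416/5;
    ∫_0^2 18*x^3 dx = 72;  ∫_0^2 22*x^2 dx = 176/3;  ∫_0^2 12*x dx = 24;
    ∫_0^2 9 dx = 18.
  Sum: 128/7 + 64 + 416/5 + 72 + 176/3 + 24 + 18 = 35506/105.
  ∫_0^2 u'(x)^2 dx = ∫_0^2 (9*x^4 + 36*x^3 + 48*x^2 + 24*x + 4) dx. Term by term:
    ∫_0^2 9*x^4 dx = 288/5;  ∫_0^2 36*x^3 dx = 144;  ∫_0^2 48*x^2 dx = 128;
    ∫_0^2 24*x dx = 48;  ∫_0^2 4 dx = 8.
  Sum: 288/5 + 144 + 128 + 48 + 8 = 1928/5.
Adding: ||u||_{H^1}^2 = 35506/105 + 1928/5 = 75994/105.


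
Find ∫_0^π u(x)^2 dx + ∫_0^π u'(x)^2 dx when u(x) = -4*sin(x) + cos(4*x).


||u||_{H^1(0,π)}^2 = 272/15 + 49*π/2

u'(x) = -4*sin(4*x) - 4*cos(x).
Expand u² and (u')² and integrate term by term on (0, π), using: for integers n ≥ 1, ∫_0^π sin²(nx) dx = ∫_0^π cos²(nx) dx = π/2; for n ≠ n', ∫_0^π sin(nx)sin(n'x) dx = ∫_0^π cos(nx)cos(n'x) dx = 0; and by product-to-sum, ∫_0^π sin(nx)cos(n'x) dx = ½∫_0^π [sin((n+n')x) + sin((n−n')x)] dx, which is 0 when n+n' is even and 2n/(n²−n'²) when n+n' is odd (it need not vanish on (0, π)).
  u² squared terms: (-4)²·∫sin(x)² dx = 16·π/2 = 8*π;  (1)²·∫cos(4x)² dx = 1·π/2 = π/2.
  u² cross terms: 2·(-4)·(1)·∫sin(x)·cos(4x) dx = -8·(-2/15) = 16/15.
  So ∫_0^π u² dx = 8*π + π/2 + 16/15 = 16/15 + 17*π/2.
  (u')² squared terms: (-4)²·∫cos(x)² dx = 16·π/2 = 8*π;  (-4)²·∫sin(4x)² dx = 16·π/2 = 8*π.
  (u')² cross terms: 2·(-4)·(-4)·∫cos(x)·sin(4x) dx = 32·(8/15) = 256/15.
  So ∫_0^π (u')² dx = 8*π + 8*π + 256/15 = 256/15 + 16*π.
||u||_{H^1}^2 = (16/15 + 17*π/2) + (256/15 + 16*π) = 272/15 + 49*π/2.


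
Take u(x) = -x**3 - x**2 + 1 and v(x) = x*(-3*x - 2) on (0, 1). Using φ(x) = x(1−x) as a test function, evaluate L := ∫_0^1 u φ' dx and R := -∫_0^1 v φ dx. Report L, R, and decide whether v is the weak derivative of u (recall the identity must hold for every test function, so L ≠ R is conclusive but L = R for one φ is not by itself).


LHS = 19/60, RHS = 19/60. Yes, v = u' weakly.

u(x) = -x**3 - x**2 + 1, classical derivative u'(x) = -3*x**2 - 2*x.
φ(x) = x(1−x), so φ'(x) = 1 - 2*x.
Note φ(0) = φ(1) = 0, so the boundary term u·φ vanishes.
LHS = ∫_0^1 u(x) φ'(x) dx = ∫_0^1 (2*x^4 + x^3 - x^2 - 2*x + 1) dx. Term by term:
  ∫_0^1 2*x^4 dx = 2/5;  ∫_0^1 x^3 dx = 1/4;  ∫_0^1 -x^2 dx = -1/3;
  ∫_0^1 -2*x dx = -1;  ∫_0^1 1 dx = 1.
Sum: 2/5 + 1/4 − 1/3 − 1 + 1 = 19/60.
So LHS = 19/60.
∫_0^1 v(x) φ(x) dx = ∫_0^1 (3*x^4 - x^3 - 2*x^2) dx. Term by term:
  ∫_0^1 3*x^4 dx = 3/5;  ∫_0^1 -x^3 dx = -1/4;  ∫_0^1 -2*x^2 dx = -2/3.
Sum: 3/5 − 1/4 − 2/3 = -19/60.
So RHS = -∫_0^1 v(x) φ(x) dx = 19/60.
LHS = RHS, so the identity holds for this test φ.
Moreover u is smooth here and v(x) = u'(x) = -3*x**2 - 2*x pointwise, so the identity holds for every test function. Hence v is the weak derivative of u.


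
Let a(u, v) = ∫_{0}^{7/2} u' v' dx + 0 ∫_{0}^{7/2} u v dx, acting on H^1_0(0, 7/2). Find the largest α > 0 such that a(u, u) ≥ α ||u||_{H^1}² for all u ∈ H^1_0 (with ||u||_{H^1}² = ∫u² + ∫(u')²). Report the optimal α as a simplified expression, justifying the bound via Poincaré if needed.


α = 4*π^2/(4*π^2 + 49)

Coercivity of a(·,·) on H^1_0(0, 7/2) means a(u, u) ≥ α ||u||_{H^1}² for every u ∈ H^1_0.
The interval has length L = 7/2, and Poincaré/coercivity depend only on L. Here a(u, u) = ∫(u')² + (0)·∫u².
Here c = 0, so a(u,u) = ∫(u')² alone. The condition a(u,u) ≥ α||u||_{H^1}² reads (1−α)∫(u')² ≥ (α−c)∫u². Any admissible α is ≤ 1 (rapidly oscillating u have ∫u²/∫(u')² → 0), and α = 1 would force 0 ≥ (1−c)∫u², impossible since c < 1; so 1−α > 0. By the sharp Poincaré inequality on H^1_0 of an interval of length L, ∫(u')² ≥ (π/L)²∫u² with equality for the first sine mode sin(π(x−x₀)/L) (x₀ the left endpoint), so the inequality holds for all u iff (1−α)(π/L)² ≥ α − c, i.e. α ≤ ((π/L)² + c)/((π/L)² + 1) = (1 + c(L/π)²)/(1 + (L/π)²). (Direct route, valid since c ≤ 0: Poincaré gives c∫u² ≥ c(L/π)²∫(u')², so a(u,u) ≥ (1 + c(L/π)²)∫(u')², while ||u||_{H^1}² ≤ (1 + (L/π)²)∫(u')²; dividing yields the same α.) With (π/L)² = 4*π^2/49 and c = 0, the largest admissible constant is α = ((π/L)² + c)/((π/L)² + 1).
Simplifying, α = 4*π^2/(4*π^2 + 49).


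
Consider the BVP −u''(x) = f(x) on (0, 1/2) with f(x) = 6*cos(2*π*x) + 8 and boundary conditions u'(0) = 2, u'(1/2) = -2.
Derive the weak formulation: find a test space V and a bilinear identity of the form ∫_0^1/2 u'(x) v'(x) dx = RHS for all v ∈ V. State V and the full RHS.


V = H^1(0, 1/2) (v unrestricted at boundary; u is determined up to an additive constant); weak form: ∫_0^1/2 u'v' dx = ∫_0^1/2 (6*cos(2*π*x) + 8) v dx − 2·v(1/2) − 2·v(0) for all v ∈ V.

Multiply both sides by a test function v and integrate from 0 to 1/2:
  ∫_0^1/2 −u''(x) v(x) dx = ∫_0^1/2 f(x) v(x) dx.
Integrate the LHS by parts once:
  ∫_0^1/2 −u'' v dx = −[u'(x) v(x)]_0^1/2 + ∫_0^1/2 u'(x) v'(x) dx.
Thus ∫_0^1/2 u'(x) v'(x) dx = ∫_0^1/2 f(x) v(x) dx + [u'(x) v(x)]_0^1/2.
Choose V so that boundary terms are either known or forced to vanish.
u has inhomogeneous Neumann u'(0) = 2, u'(1/2) = -2. [u' v]_0^1/2 = (-2)·v(1/2) − (2)·v(0) = − 2·v(1/2) − 2·v(0). Take V = H^1(0, 1/2); boundary term becomes part of RHS.
Weak formulation: find u (satisfying any essential BC) such that ∫_0^1/2 u'(x) v'(x) dx = ∫_0^1/2 f v dx − 2·v(1/2) − 2·v(0) for all v ∈ V (Neumann data are natural BCs: they enter the RHS as boundary terms).
Substituting f(x) = 6*cos(2*π*x) + 8, the right-hand side is ∫_0^1/2 (6*cos(2*π*x) + 8) v dx − 2·v(1/2) − 2·v(0).
Compatibility check (pure Neumann): taking v ≡ 1 ∈ V gives 0 = ∫_0^1/2 f dx + (-2) − (2), i.e. ∫_0^1/2 f dx must equal u'(0) − u'(1/2) = 4. Indeed ∫_0^1/2 (6*cos(2*π*x) + 8) dx = 4, so the data are compatible. The solution is then unique only up to an additive constant (fix it e.g. by requiring ∫_0^1/2 u dx = 0).


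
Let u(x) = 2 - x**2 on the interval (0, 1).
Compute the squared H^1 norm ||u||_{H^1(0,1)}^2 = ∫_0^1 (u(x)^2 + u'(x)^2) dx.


||u||_{H^1}^2 = 21/5

The H^1 norm (squared) on an interval (0, L) is
  ||u||_{H^1}^2 = ∫_0^L u(x)^2 dx + ∫_0^L u'(x)^2 dx.
Compute u'(x) = -2*x.
Then u(x)^2 = x**4 - 4*x**2 + 4 and u'(x)^2 = 4*x**2.
Integrate each monomial from 0 to 1 using ∫_0^1 c·x^n dx = c·1^(n+1)/(n+1):
  ∫_0^1 u(x)^2 dx = ∫_0^1 (x^4 - 4*x^2 + 4) dx. Term by term:
    ∫_0^1 x^4 dx = 1/5;  ∫_0^1 -4*x^2 dx = -4/3;  ∫_0^1 4 dx = 4.
  Sum: 1/5 − 4/3 + 4 = 43/15.
  ∫_0^1 u'(x)^2 dx = ∫_0^1 (4*x^2) dx. Term by term:
    ∫_0^1 4*x^2 dx = 4/3.
Adding: ||u||_{H^1}^2 = 43/15 + 4/3 = 21/5.


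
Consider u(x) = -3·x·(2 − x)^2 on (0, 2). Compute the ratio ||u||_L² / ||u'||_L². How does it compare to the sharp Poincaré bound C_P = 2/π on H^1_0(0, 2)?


||u||_L² / ||u'||_L² = sqrt(14)/7 < C_P = 2/π.

u(x) = -3·x·(2 − x)^2, so u'(x) = 3*(2 - 3*x)*(x - 2).
u(x) = -3·x·(2 − x)^2 vanishes at x = 0 and x = 2, so u ∈ H^1_0(0, 2). Differentiate via the product rule and integrate the resulting polynomials term by term.
  ∫_0^2 u² dx = ∫_0^2 (9*x^6 - 72*x^5 + 216*x^4 - 288*x^3 + 144*x^2) dx. Term by term:
    ∫_0^2 9*x^6 dx = 1152/7;  ∫_0^2 -72*x^5 dx = -768;  ∫_0^2 216*x^4 dx = 6912/5;
    ∫_0^2 -288*x^3 dx = -1152;  ∫_0^2 144*x^2 dx = 384.
  Sum: 1152/7 − 768 + 6912/5 − 1152 + 384 = 384/35.
  ∫_0^2 (u')² dx = ∫_0^2 (81*x^4 - 432*x^3 + 792*x^2 - 576*x + 144) dx. Term by term:
    ∫_0^2 81*x^4 dx = 2592/5;  ∫_0^2 -432*x^3 dx = -1728;  ∫_0^2 792*x^2 dx = 2112;
    ∫_0^2 -576*x dx = -1152;  ∫_0^2 144 dx = 288.
  Sum: 2592/5 − 1728 + 2112 − 1152 + 288 = 192/5.
∫_0^2 u² dx = 384/35, so ||u||_L² = 8*sqrt(210)/35.
∫_0^2 (u')² dx = 192/5, so ||u'||_L² = 8*sqrt(15)/5.
Ratio ||u||_L² / ||u'||_L² = sqrt(14)/7.
Sharp Poincaré constant on H^1_0(0, 2) is C_P = L/π = 2/π, achieved by sin(π/2·x).
A polynomial bump cannot attain the sharp Poincaré constant (only the first sine eigenfunction does), so the ratio is strictly less than C_P, consistent with ||u||_L² ≤ C_P ||u'||_L².


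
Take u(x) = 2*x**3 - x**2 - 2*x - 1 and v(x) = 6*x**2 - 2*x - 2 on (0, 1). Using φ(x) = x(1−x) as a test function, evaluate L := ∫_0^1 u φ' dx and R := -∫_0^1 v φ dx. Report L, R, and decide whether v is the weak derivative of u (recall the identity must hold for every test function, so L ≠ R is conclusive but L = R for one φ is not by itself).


LHS = 1/5, RHS = 1/5. Yes, v = u' weakly.

u(x) = 2*x**3 - x**2 - 2*x - 1, classical derivative u'(x) = 6*x**2 - 2*x - 2.
φ(x) = x(1−x), so φ'(x) = 1 - 2*x.
Note φ(0) = φ(1) = 0, so the boundary term u·φ vanishes.
LHS = ∫_0^1 u(x) φ'(x) dx = ∫_0^1 (-4*x^4 + 4*x^3 + 3*x^2 - 1) dx. Term by term:
  ∫_0^1 -4*x^4 dx = -4/5;  ∫_0^1 4*x^3 dx = 1;  ∫_0^1 3*x^2 dx = 1;
  ∫_0^1 -1 dx = -1.
Sum: -4/5 + 1 + 1 − 1 = 1/5.
So LHS = 1/5.
∫_0^1 v(x) φ(x) dx = ∫_0^1 (-6*x^4 + 8*x^3 - 2*x) dx. Term by term:
  ∫_0^1 -6*x^4 dx = -6/5;  ∫_0^1 8*x^3 dx = 2;  ∫_0^1 -2*x dx = -1.
Sum: -6/5 + 2 − 1 = -1/5.
So RHS = -∫_0^1 v(x) φ(x) dx = 1/5.
LHS = RHS, so the identity holds for this test φ.
Moreover u is smooth here and v(x) = u'(x) = 6*x**2 - 2*x - 2 pointwise, so the identity holds for every test function. Hence v is the weak derivative of u.


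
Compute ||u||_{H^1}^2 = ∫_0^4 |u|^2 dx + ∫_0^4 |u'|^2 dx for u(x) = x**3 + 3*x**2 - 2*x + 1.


||u||_{H^1}^2 = 1206356/105

The H^1 norm (squared) on an interval (0, L) is
  ||u||_{H^1}^2 = ∫_0^L u(x)^2 dx + ∫_0^L u'(x)^2 dx.
Compute u'(x) = 3*x**2 + 6*x - 2.
Then u(x)^2 = x**6 + 6*x**5 + 5*x**4 - 10*x**3 + 10*x**2 - 4*x + 1 and u'(x)^2 = 9*x**4 + 36*x**3 + 24*x**2 - 24*x + 4.
Integrate each monomial from 0 to 4 using ∫_0^4 c·x^n dx = c·4^(n+1)/(n+1):
  ∫_0^4 u(x)^2 dx = ∫_0^4 (x^6 + 6*x^5 + 5*x^4 - 10*x^3 + 10*x^2 - 4*x + 1) dx. Term by term:
    ∫_0^4 x^6 dx = 16384/7;  ∫_0^4 6*x^5 dx = 4096;  ∫_0^4 5*x^4 dx = 1024;
    ∫_0^4 -10*x^3 dx = -640;  ∫_0^4 10*x^2 dx = 640/3;  ∫_0^4 -4*x dx = -32;
    ∫_0^4 1 dx = 4.
  Sum: 16384/7 + 4096 + 1024 − 640 + 640/3 − 32 + 4 = 147124/21.
  ∫_0^4 u'(x)^2 dx = ∫_0^4 (9*x^4 + 36*x^3 + 24*x^2 - 24*x + 4) dx. Term by term:
    ∫_0^4 9*x^4 dx = 9216/5;  ∫_0^4 36*x^3 dx = 2304;  ∫_0^4 24*x^2 dx = 512;
    ∫_0^4 -24*x dx = -192;  ∫_0^4 4 dx = 16.
  Sum: 9216/5 + 2304 + 512 − 192 + 16 = 22416/5.
Adding: ||u||_{H^1}^2 = 147124/21 + 22416/5 = 1206356/105.


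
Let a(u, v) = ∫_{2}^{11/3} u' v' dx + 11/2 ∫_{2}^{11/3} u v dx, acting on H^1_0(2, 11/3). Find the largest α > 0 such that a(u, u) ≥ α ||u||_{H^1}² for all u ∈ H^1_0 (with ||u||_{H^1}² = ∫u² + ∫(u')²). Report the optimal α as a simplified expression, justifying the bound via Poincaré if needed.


α = 1

Coercivity of a(·,·) on H^1_0(2, 11/3) means a(u, u) ≥ α ||u||_{H^1}² for every u ∈ H^1_0.
The interval has length L = 5/3, and Poincaré/coercivity depend only on L. Here a(u, u) = ∫(u')² + (11/2)·∫u².
Here c = 11/2 ≥ 1, so a(u,u) = ∫(u')² + c∫u² ≥ ∫(u')² + ∫u² = ||u||_{H^1}², i.e. α = 1 works. No larger α is possible: a(u,u) ≥ α||u||_{H^1}² means (1−α)∫(u')² ≥ (α−c)∫u², and for the modes u_n = sin(nπ(x−x₀)/L) (x₀ the left endpoint) one has ∫u_n²/∫(u_n')² = (L/(nπ))² → 0, so a(u_n,u_n)/||u_n||_{H^1}² → 1. Hence the optimal constant is α = 1.
Therefore α = 1.


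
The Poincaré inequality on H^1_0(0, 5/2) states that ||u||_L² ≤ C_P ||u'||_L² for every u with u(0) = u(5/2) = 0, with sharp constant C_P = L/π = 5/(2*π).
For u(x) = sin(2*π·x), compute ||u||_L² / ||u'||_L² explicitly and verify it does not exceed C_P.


||u||_L² / ||u'||_L² = 1/(2*π) < C_P = 5/(2*π).

u(x) = sin(2*π·x), so u'(x) = 2*π*cos(2*π*x).
Writing u(x) = A·sin(kπx/L) with A = 1 and k = 5, use ∫_0^L sin²(kπx/L) dx = L/2 and ∫_0^L cos²(kπx/L) dx = L/2.
u² = 1·sin²(2*π·x) and (u')² = 4*π^2·cos²(2*π·x), and each of sin², cos² integrates to L/2 = 5/4 over (0, 5/2).
∫_0^5/2 u² dx = 5/4, so ||u||_L² = sqrt(5)/2.
∫_0^5/2 (u')² dx = 5*π^2, so ||u'||_L² = sqrt(5)*π.
Ratio ||u||_L² / ||u'||_L² = 1/(2*π).
Sharp Poincaré constant on H^1_0(0, 5/2) is C_P = L/π = 5/(2*π), achieved by sin(2*π/5·x).
This is the k = 5 harmonic; the ratio L/(kπ) is strictly less than C_P = L/π, consistent with the sharp inequality ||u||_L² ≤ C_P ||u'||_L².


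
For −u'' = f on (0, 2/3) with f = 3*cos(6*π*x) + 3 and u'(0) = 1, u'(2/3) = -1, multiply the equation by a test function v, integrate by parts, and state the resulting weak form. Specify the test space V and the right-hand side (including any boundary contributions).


V = H^1(0, 2/3) (v unrestricted at boundary; u is determined up to an additive constant); weak form: ∫_0^2/3 u'v' dx = ∫_0^2/3 (3*cos(6*π*x) + 3) v dx − v(2/3) − v(0) for all v ∈ V.

Multiply both sides by a test function v and integrate from 0 to 2/3:
  ∫_0^2/3 −u''(x) v(x) dx = ∫_0^2/3 f(x) v(x) dx.
Integrate the LHS by parts once:
  ∫_0^2/3 −u'' v dx = −[u'(x) v(x)]_0^2/3 + ∫_0^2/3 u'(x) v'(x) dx.
Thus ∫_0^2/3 u'(x) v'(x) dx = ∫_0^2/3 f(x) v(x) dx + [u'(x) v(x)]_0^2/3.
Choose V so that boundary terms are either known or forced to vanish.
u has inhomogeneous Neumann u'(0) = 1, u'(2/3) = -1. [u' v]_0^2/3 = (-1)·v(2/3) − (1)·v(0) = − v(2/3) − v(0). Take V = H^1(0, 2/3); boundary term becomes part of RHS.
Weak formulation: find u (satisfying any essential BC) such that ∫_0^2/3 u'(x) v'(x) dx = ∫_0^2/3 f v dx − v(2/3) − v(0) for all v ∈ V (Neumann data are natural BCs: they enter the RHS as boundary terms).
Substituting f(x) = 3*cos(6*π*x) + 3, the right-hand side is ∫_0^2/3 (3*cos(6*π*x) + 3) v dx − v(2/3) − v(0).
Compatibility check (pure Neumann): taking v ≡ 1 ∈ V gives 0 = ∫_0^2/3 f dx + (-1) − (1), i.e. ∫_0^2/3 f dx must equal u'(0) − u'(2/3) = 2. Indeed ∫_0^2/3 (3*cos(6*π*x) + 3) dx = 2, so the data are compatible. The solution is then unique only up to an additive constant (fix it e.g. by requiring ∫_0^2/3 u dx = 0).


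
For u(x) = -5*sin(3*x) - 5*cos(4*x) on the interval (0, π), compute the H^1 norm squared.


||u||_{H^1(0,π)}^2 = -5100/7 + 675*π/2

u'(x) = 20*sin(4*x) - 15*cos(3*x).
Expand u² and (u')² and integrate term by term on (0, π), using: for integers n ≥ 1, ∫_0^π sin²(nx) dx = ∫_0^π cos²(nx) dx = π/2; for n ≠ n', ∫_0^π sin(nx)sin(n'x) dx = ∫_0^π cos(nx)cos(n'x) dx = 0; and by product-to-sum, ∫_0^π sin(nx)cos(n'x) dx = ½∫_0^π [sin((n+n')x) + sin((n−n')x)] dx, which is 0 when n+n' is even and 2n/(n²−n'²) when n+n' is odd (it need not vanish on (0, π)).
  u² squared terms: (-5)²·∫cos(4x)² dx = 25·π/2 = 25*π/2;  (-5)²·∫sin(3x)² dx = 25·π/2 = 25*π/2.
  u² cross terms: 2·(-5)·(-5)·∫cos(4x)·sin(3x) dx = 50·(-6/7) = -300/7.
  So ∫_0^π u² dx = 25*π/2 + 25*π/2 − 300/7 = -300/7 + 25*π.
  (u')² squared terms: (-15)²·∫cos(3x)² dx = 225·π/2 = 225*π/2;  (20)²·∫sin(4x)² dx = 400·π/2 = 200*π.
  (u')² cross terms: 2·(-15)·(20)·∫cos(3x)·sin(4x) dx = -600·(8/7) = -4800/7.
  So ∫_0^π (u')² dx = 225*π/2 + 200*π − 4800/7 = -4800/7 + 625*π/2.
||u||_{H^1}^2 = (-300/7 + 25*π) + (-4800/7 + 625*π/2) = -5100/7 + 675*π/2.


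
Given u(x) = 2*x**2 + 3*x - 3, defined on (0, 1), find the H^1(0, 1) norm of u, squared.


||u||_{H^1}^2 = 437/15

The H^1 norm (squared) on an interval (0, L) is
  ||u||_{H^1}^2 = ∫_0^L u(x)^2 dx + ∫_0^L u'(x)^2 dx.
Compute u'(x) = 4*x + 3.
Then u(x)^2 = 4*x**4 + 12*x**3 - 3*x**2 - 18*x + 9 and u'(x)^2 = 16*x**2 + 24*x + 9.
Integrate each monomial from 0 to 1 using ∫_0^1 c·x^n dx = c·1^(n+1)/(n+1):
  ∫_0^1 u(x)^2 dx = ∫_0^1 (4*x^4 + 12*x^3 - 3*x^2 - 18*x + 9) dx. Term by term:
    ∫_0^1 4*x^4 dx = 4/5;  ∫_0^1 12*x^3 dx = 3;  ∫_0^1 -3*x^2 dx = -1;
    ∫_0^1 -18*x dx = -9;  ∫_0^1 9 dx = 9.
  Sum: 4/5 + 3 − 1 − 9 + 9 = 14/5.
  ∫_0^1 u'(x)^2 dx = ∫_0^1 (16*x^2 + 24*x + 9) dx. Term by term:
    ∫_0^1 16*x^2 dx = 16/3;  ∫_0^1 24*x dx = 12;  ∫_0^1 9 dx = 9.
  Sum: 16/3 + 12 + 9 = 79/3.
Adding: ||u||_{H^1}^2 = 14/5 + 79/3 = 437/15.


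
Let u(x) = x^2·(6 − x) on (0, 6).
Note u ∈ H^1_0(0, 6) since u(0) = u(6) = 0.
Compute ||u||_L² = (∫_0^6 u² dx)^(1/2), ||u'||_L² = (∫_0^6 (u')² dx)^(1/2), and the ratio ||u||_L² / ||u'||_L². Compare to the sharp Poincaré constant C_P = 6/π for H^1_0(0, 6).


||u||_L² / ||u'||_L² = 3*sqrt(14)/7 < C_P = 6/π.

u(x) = x^2·(6 − x), so u'(x) = 3*x*(4 - x).
u(x) = x^2·(6 − x) vanishes at x = 0 and x = 6, so u ∈ H^1_0(0, 6). Differentiate via the product rule and integrate the resulting polynomials term by term.
  ∫_0^6 u² dx = ∫_0^6 (x^6 - 12*x^5 + 36*x^4) dx. Term by term:
    ∫_0^6 x^6 dx = 279936/7;  ∫_0^6 -12*x^5 dx = -93312;  ∫_0^6 36*x^4 dx = 279936/5.
  Sum: 279936/7 − 93312 + 279936/5 = 93312/35.
  ∫_0^6 (u')² dx = ∫_0^6 (9*x^4 - 72*x^3 + 144*x^2) dx. Term by term:
    ∫_0^6 9*x^4 dx = 69984/5;  ∫_0^6 -72*x^3 dx = -23328;  ∫_0^6 144*x^2 dx = 10368.
  Sum: 69984/5 − 23328 + 10368 = 5184/5.
∫_0^6 u² dx = 93312/35, so ||u||_L² = 216*sqrt(70)/35.
∫_0^6 (u')² dx = 5184/5, so ||u'||_L² = 72*sqrt(5)/5.
Ratio ||u||_L² / ||u'||_L² = 3*sqrt(14)/7.
Sharp Poincaré constant on H^1_0(0, 6) is C_P = L/π = 6/π, achieved by sin(π/6·x).
A polynomial bump cannot attain the sharp Poincaré constant (only the first sine eigenfunction does), so the ratio is strictly less than C_P, consistent with ||u||_L² ≤ C_P ||u'||_L².


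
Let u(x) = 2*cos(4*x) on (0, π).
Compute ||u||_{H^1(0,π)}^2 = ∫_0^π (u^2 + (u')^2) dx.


||u||_{H^1(0,π)}^2 = 34*π

u'(x) = -8*sin(4*x).
Expand u² and (u')² and integrate term by term on (0, π), using: for integers n ≥ 1, ∫_0^π sin²(nx) dx = ∫_0^π cos²(nx) dx = π/2; for n ≠ n', ∫_0^π sin(nx)sin(n'x) dx = ∫_0^π cos(nx)cos(n'x) dx = 0; and by product-to-sum, ∫_0^π sin(nx)cos(n'x) dx = ½∫_0^π [sin((n+n')x) + sin((n−n')x)] dx, which is 0 when n+n' is even and 2n/(n²−n'²) when n+n' is odd (it need not vanish on (0, π)).
  u² squared terms: (2)²·∫cos(4x)² dx = 4·π/2 = 2*π.
  So ∫_0^π u² dx = 2*π.
  (u')² squared terms: (-8)²·∫sin(4x)² dx = 64·π/2 = 32*π.
  So ∫_0^π (u')² dx = 32*π.
||u||_{H^1}^2 = (2*π) + (32*π) = 34*π.


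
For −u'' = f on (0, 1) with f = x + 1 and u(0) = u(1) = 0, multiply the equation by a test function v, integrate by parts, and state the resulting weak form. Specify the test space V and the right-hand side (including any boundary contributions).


V = H^1_0(0, 1) (so v(0) = v(1) = 0); weak form: ∫_0^1 u'v' dx = ∫_0^1 (x + 1) v dx for all v ∈ V.

Multiply both sides by a test function v and integrate from 0 to 1:
  ∫_0^1 −u''(x) v(x) dx = ∫_0^1 f(x) v(x) dx.
Integrate the LHS by parts once:
  ∫_0^1 −u'' v dx = −[u'(x) v(x)]_0^1 + ∫_0^1 u'(x) v'(x) dx.
Thus ∫_0^1 u'(x) v'(x) dx = ∫_0^1 f(x) v(x) dx + [u'(x) v(x)]_0^1.
Choose V so that boundary terms are either known or forced to vanish.
u is Dirichlet: u(0) = u(1) = 0. Let V = H^1_0(0, 1); then v(0) = v(1) = 0, and [u' v]_0^1 = 0.
Weak formulation: find u (satisfying any essential BC) such that ∫_0^1 u'(x) v'(x) dx = ∫_0^1 f v dx for all v ∈ V.
Substituting f(x) = x + 1, the right-hand side is ∫_0^1 (x + 1) v dx.


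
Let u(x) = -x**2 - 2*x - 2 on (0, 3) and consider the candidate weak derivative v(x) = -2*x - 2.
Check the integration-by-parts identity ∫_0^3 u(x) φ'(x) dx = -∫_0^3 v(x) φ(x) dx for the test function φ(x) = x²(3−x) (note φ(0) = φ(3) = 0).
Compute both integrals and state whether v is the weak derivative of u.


LHS = 189/5, RHS = 189/5. Yes, v = u' weakly.

u(x) = -x**2 - 2*x - 2, classical derivative u'(x) = -2*x - 2.
φ(x) = x²(3−x), so φ'(x) = 3*x*(2 - x).
Note φ(0) = φ(3) = 0, so the boundary term u·φ vanishes.
LHS = ∫_0^3 u(x) φ'(x) dx = ∫_0^3 (3*x^4 - 6*x^2 - 12*x) dx. Term by term:
  ∫_0^3 3*x^4 dx = 729/5;  ∫_0^3 -6*x^2 dx = -54;  ∫_0^3 -12*x dx = -54.
Sum: 729/5 − 54 − 54 = 189/5.
So LHS = 189/5.
∫_0^3 v(x) φ(x) dx = ∫_0^3 (2*x^4 - 4*x^3 - 6*x^2) dx. Term by term:
  ∫_0^3 2*x^4 dx = 486/5;  ∫_0^3 -4*x^3 dx = -81;  ∫_0^3 -6*x^2 dx = -54.
Sum: 486/5 − 81 − 54 = -189/5.
So RHS = -∫_0^3 v(x) φ(x) dx = 189/5.
LHS = RHS, so the identity holds for this test φ.
Moreover u is smooth here and v(x) = u'(x) = -2*x - 2 pointwise, so the identity holds for every test function. Hence v is the weak derivative of u.


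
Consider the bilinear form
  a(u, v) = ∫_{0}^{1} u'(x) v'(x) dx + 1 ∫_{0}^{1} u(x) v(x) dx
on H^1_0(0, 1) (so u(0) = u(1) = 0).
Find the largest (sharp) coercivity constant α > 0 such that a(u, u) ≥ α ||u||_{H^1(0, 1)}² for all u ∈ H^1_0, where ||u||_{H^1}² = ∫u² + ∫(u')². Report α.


α = 1

Coercivity of a(·,·) on H^1_0(0, 1) means a(u, u) ≥ α ||u||_{H^1}² for every u ∈ H^1_0.
The interval has length L = 1, and Poincaré/coercivity depend only on L. Here a(u, u) = ∫(u')² + (1)·∫u².
Here c = 1 ≥ 1, so a(u,u) = ∫(u')² + c∫u² ≥ ∫(u')² + ∫u² = ||u||_{H^1}², i.e. α = 1 works. No larger α is possible: a(u,u) ≥ α||u||_{H^1}² means (1−α)∫(u')² ≥ (α−c)∫u², and for the modes u_n = sin(nπ(x−x₀)/L) (x₀ the left endpoint) one has ∫u_n²/∫(u_n')² = (L/(nπ))² → 0, so a(u_n,u_n)/||u_n||_{H^1}² → 1. Hence the optimal constant is α = 1.
Therefore α = 1.


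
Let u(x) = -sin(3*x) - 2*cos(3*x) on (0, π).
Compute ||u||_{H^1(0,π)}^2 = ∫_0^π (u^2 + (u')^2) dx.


||u||_{H^1(0,π)}^2 = 25*π

u'(x) = 6*sin(3*x) - 3*cos(3*x).
Expand u² and (u')² and integrate term by term on (0, π), using: for integers n ≥ 1, ∫_0^π sin²(nx) dx = ∫_0^π cos²(nx) dx = π/2; for n ≠ n', ∫_0^π sin(nx)sin(n'x) dx = ∫_0^π cos(nx)cos(n'x) dx = 0; and by product-to-sum, ∫_0^π sin(nx)cos(n'x) dx = ½∫_0^π [sin((n+n')x) + sin((n−n')x)] dx, which is 0 when n+n' is even and 2n/(n²−n'²) when n+n' is odd (it need not vanish on (0, π)).
  u² squared terms: (-1)²·∫sin(3x)² dx = 1·π/2 = π/2;  (-2)²·∫cos(3x)² dx = 4·π/2 = 2*π.
  u² cross terms: 2·(-1)·(-2)·∫sin(3x)·cos(3x) dx = 4·(0) = 0.
  So ∫_0^π u² dx = π/2 + 2*π + 0 = 5*π/2.
  (u')² squared terms: (-3)²·∫cos(3x)² dx = 9·π/2 = 9*π/2;  (6)²·∫sin(3x)² dx = 36·π/2 = 18*π.
  (u')² cross terms: 2·(-3)·(6)·∫cos(3x)·sin(3x) dx = -36·(0) = 0.
  So ∫_0^π (u')² dx = 9*π/2 + 18*π + 0 = 45*π/2.
||u||_{H^1}^2 = (5*π/2) + (45*π/2) = 25*π.


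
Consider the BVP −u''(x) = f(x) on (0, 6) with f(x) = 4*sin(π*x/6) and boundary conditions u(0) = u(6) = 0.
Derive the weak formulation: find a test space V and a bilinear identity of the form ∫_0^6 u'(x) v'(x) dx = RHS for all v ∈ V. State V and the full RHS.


V = H^1_0(0, 6) (so v(0) = v(6) = 0); weak form: ∫_0^6 u'v' dx = ∫_0^6 (4*sin(π*x/6)) v dx for all v ∈ V.

Multiply both sides by a test function v and integrate from 0 to 6:
  ∫_0^6 −u''(x) v(x) dx = ∫_0^6 f(x) v(x) dx.
Integrate the LHS by parts once:
  ∫_0^6 −u'' v dx = −[u'(x) v(x)]_0^6 + ∫_0^6 u'(x) v'(x) dx.
Thus ∫_0^6 u'(x) v'(x) dx = ∫_0^6 f(x) v(x) dx + [u'(x) v(x)]_0^6.
Choose V so that boundary terms are either known or forced to vanish.
u is Dirichlet: u(0) = u(6) = 0. Let V = H^1_0(0, 6); then v(0) = v(6) = 0, and [u' v]_0^6 = 0.
Weak formulation: find u (satisfying any essential BC) such that ∫_0^6 u'(x) v'(x) dx = ∫_0^6 f v dx for all v ∈ V.
Substituting f(x) = 4*sin(π*x/6), the right-hand side is ∫_0^6 (4*sin(π*x/6)) v dx.


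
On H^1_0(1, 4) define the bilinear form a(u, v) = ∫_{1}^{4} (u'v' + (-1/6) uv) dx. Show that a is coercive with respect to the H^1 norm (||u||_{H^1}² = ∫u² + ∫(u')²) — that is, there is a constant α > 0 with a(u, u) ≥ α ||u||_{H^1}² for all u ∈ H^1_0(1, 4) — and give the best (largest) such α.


α = (-3/2 + π^2)/(9 + π^2)

Coercivity of a(·,·) on H^1_0(1, 4) means a(u, u) ≥ α ||u||_{H^1}² for every u ∈ H^1_0.
The interval has length L = 3, and Poincaré/coercivity depend only on L. Here a(u, u) = ∫(u')² + (-1/6)·∫u².
Here c = -1/6 < 0 with |c| < (π/L)² = π^2/9, so coercivity still holds. The condition a(u,u) ≥ α||u||_{H^1}² reads (1−α)∫(u')² ≥ (α−c)∫u². Any admissible α is ≤ 1 (rapidly oscillating u have ∫u²/∫(u')² → 0), and α = 1 would force 0 ≥ (1−c)∫u², impossible since c < 1; so 1−α > 0. By the sharp Poincaré inequality on H^1_0 of an interval of length L, ∫(u')² ≥ (π/L)²∫u² with equality for the first sine mode sin(π(x−x₀)/L) (x₀ the left endpoint), so the inequality holds for all u iff (1−α)(π/L)² ≥ α − c, i.e. α ≤ ((π/L)² + c)/((π/L)² + 1) = (1 + c(L/π)²)/(1 + (L/π)²). (Direct route, valid since c ≤ 0: Poincaré gives c∫u² ≥ c(L/π)²∫(u')², so a(u,u) ≥ (1 + c(L/π)²)∫(u')², while ||u||_{H^1}² ≤ (1 + (L/π)²)∫(u')²; dividing yields the same α.) With (π/L)² = π^2/9 and c = -1/6, the largest admissible constant is α = ((π/L)² + c)/((π/L)² + 1).
Simplifying, α = (-3/2 + π^2)/(9 + π^2).


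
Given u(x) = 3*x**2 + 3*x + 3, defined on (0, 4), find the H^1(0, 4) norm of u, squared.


||u||_{H^1}^2 = 24216/5

The H^1 norm (squared) on an interval (0, L) is
  ||u||_{H^1}^2 = ∫_0^L u(x)^2 dx + ∫_0^L u'(x)^2 dx.
Compute u'(x) = 6*x + 3.
Then u(x)^2 = 9*x**4 + 18*x**3 + 27*x**2 + 18*x + 9 and u'(x)^2 = 36*x**2 + 36*x + 9.
Integrate each monomial from 0 to 4 using ∫_0^4 c·x^n dx = c·4^(n+1)/(n+1):
  ∫_0^4 u(x)^2 dx = ∫_0^4 (9*x^4 + 18*x^3 + 27*x^2 + 18*x + 9) dx. Term by term:
    ∫_0^4 9*x^4 dx = 9216/5;  ∫_0^4 18*x^3 dx = 1152;  ∫_0^4 27*x^2 dx = 576;
    ∫_0^4 18*x dx = 144;  ∫_0^4 9 dx = 36.
  Sum: 9216/5 + 1152 + 576 + 144 + 36 = 18756/5.
  ∫_0^4 u'(x)^2 dx = ∫_0^4 (36*x^2 + 36*x + 9) dx. Term by term:
    ∫_0^4 36*x^2 dx = 768;  ∫_0^4 36*x dx = 288;  ∫_0^4 9 dx = 36.
  Sum: 768 + 288 + 36 = 1092.
Adding: ||u||_{H^1}^2 = 18756/5 + 1092 = 24216/5.


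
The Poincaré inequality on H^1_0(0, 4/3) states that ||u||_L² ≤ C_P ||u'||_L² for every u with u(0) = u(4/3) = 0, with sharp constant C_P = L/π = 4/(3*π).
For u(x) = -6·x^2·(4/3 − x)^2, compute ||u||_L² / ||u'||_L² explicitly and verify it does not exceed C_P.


||u||_L² / ||u'||_L² = 2*sqrt(3)/9 < C_P = 4/(3*π).

u(x) = -6·x^2·(4/3 − x)^2, so u'(x) = 8*x*(-9*x^2 + 18*x - 8)/3.
u(x) = -6·x^2·(4/3 − x)^2 vanishes at x = 0 and x = 4/3, so u ∈ H^1_0(0, 4/3). Differentiate via the product rule and integrate the resulting polynomials term by term.
  ∫_0^4/3 u² dx = ∫_0^4/3 (36*x^8 - 192*x^7 + 384*x^6 - 1024*x^5/3 + 1024*x^4/9) dx. Term by term:
    ∫_0^4/3 36*x^8 dx = 1048576/19683;  ∫_0^4/3 -192*x^7 dx = -524288/2187;  ∫_0^4/3 384*x^6 dx = 2097152/5103;
    ∫_0^4/3 -1024*x^5/3 dx = -2097152/6561;  ∫_0^4/3 1024*x^4/9 dx = 1048576/10935.
  Sum: 1048576/19683 − 524288/2187 + 2097152/5103 − 2097152/6561 + 1048576/10935 = 524288/688905.
  ∫_0^4/3 (u')² dx = ∫_0^4/3 (576*x^6 - 2304*x^5 + 3328*x^4 - 2048*x^3 + 4096*x^2/9) dx. Term by term:
    ∫_0^4/3 576*x^6 dx = 1048576/1701;  ∫_0^4/3 -2304*x^5 dx = -524288/243;  ∫_0^4/3 3328*x^4 dx = 3407872/1215;
    ∫_0^4/3 -2048*x^3 dx = -131072/81;  ∫_0^4/3 4096*x^2/9 dx = 262144/729.
  Sum: 1048576/1701 − 524288/243 + 3407872/1215 − 131072/81 + 262144/729 = 131072/25515.
∫_0^4/3 u² dx = 524288/688905, so ||u||_L² = 512*sqrt(210)/8505.
∫_0^4/3 (u')² dx = 131072/25515, so ||u'||_L² = 256*sqrt(70)/945.
Ratio ||u||_L² / ||u'||_L² = 2*sqrt(3)/9.
Sharp Poincaré constant on H^1_0(0, 4/3) is C_P = L/π = 4/(3*π), achieved by sin(3*π/4·x).
A polynomial bump cannot attain the sharp Poincaré constant (only the first sine eigenfunction does), so the ratio is strictly less than C_P, consistent with ||u||_L² ≤ C_P ||u'||_L².


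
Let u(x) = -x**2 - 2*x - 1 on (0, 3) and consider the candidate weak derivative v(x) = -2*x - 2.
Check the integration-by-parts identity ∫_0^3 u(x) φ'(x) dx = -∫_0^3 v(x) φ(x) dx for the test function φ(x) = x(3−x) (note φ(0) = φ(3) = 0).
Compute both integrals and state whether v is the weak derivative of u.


LHS = 45/2, RHS = 45/2. Yes, v = u' weakly.

u(x) = -x**2 - 2*x - 1, classical derivative u'(x) = -2*x - 2.
φ(x) = x(3−x), so φ'(x) = 3 - 2*x.
Note φ(0) = φ(3) = 0, so the boundary term u·φ vanishes.
LHS = ∫_0^3 u(x) φ'(x) dx = ∫_0^3 (2*x^3 + x^2 - 4*x - 3) dx. Term by term:
  ∫_0^3 2*x^3 dx = 81/2;  ∫_0^3 x^2 dx = 9;  ∫_0^3 -4*x dx = -18;
  ∫_0^3 -3 dx = -9.
Sum: 81/2 + 9 − 18 − 9 = 45/2.
So LHS = 45/2.
∫_0^3 v(x) φ(x) dx = ∫_0^3 (2*x^3 - 4*x^2 - 6*x) dx. Term by term:
  ∫_0^3 2*x^3 dx = 81/2;  ∫_0^3 -4*x^2 dx = -36;  ∫_0^3 -6*x dx = -27.
Sum: 81/2 − 36 − 27 = -45/2.
So RHS = -∫_0^3 v(x) φ(x) dx = 45/2.
LHS = RHS, so the identity holds for this test φ.
Moreover u is smooth here and v(x) = u'(x) = -2*x - 2 pointwise, so the identity holds for every test function. Hence v is the weak derivative of u.


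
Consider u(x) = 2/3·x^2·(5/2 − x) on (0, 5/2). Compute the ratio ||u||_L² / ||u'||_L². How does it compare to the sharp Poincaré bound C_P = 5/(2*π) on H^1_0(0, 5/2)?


||u||_L² / ||u'||_L² = 5*sqrt(14)/28 < C_P = 5/(2*π).

u(x) = 2/3·x^2·(5/2 − x), so u'(x) = 2*x*(5 - 3*x)/3.
u(x) = 2/3·x^2·(5/2 − x) vanishes at x = 0 and x = 5/2, so u ∈ H^1_0(0, 5/2). Differentiate via the product rule and integrate the resulting polynomials term by term.
  ∫_0^5/2 u² dx = ∫_0^5/2 (4*x^6/9 - 20*x^5/9 + 25*x^4/9) dx. Term by term:
    ∫_0^5/2 4*x^6/9 dx = 78125/2016;  ∫_0^5/2 -20*x^5/9 dx = -78125/864;  ∫_0^5/2 25*x^4/9 dx = 15625/288.
  Sum: 78125/2016 − 78125/864 + 15625/288 = 15625/6048.
  ∫_0^5/2 (u')² dx = ∫_0^5/2 (4*x^4 - 40*x^3/3 + 100*x^2/9) dx. Term by term:
    ∫_0^5/2 4*x^4 dx = 625/8;  ∫_0^5/2 -40*x^3/3 dx = -3125/24;  ∫_0^5/2 100*x^2/9 dx = 3125/54.
  Sum: 625/8 − 3125/24 + 3125/54 = 625/108.
∫_0^5/2 u² dx = 15625/6048, so ||u||_L² = 125*sqrt(42)/504.
∫_0^5/2 (u')² dx = 625/108, so ||u'||_L² = 25*sqrt(3)/18.
Ratio ||u||_L² / ||u'||_L² = 5*sqrt(14)/28.
Sharp Poincaré constant on H^1_0(0, 5/2) is C_P = L/π = 5/(2*π), achieved by sin(2*π/5·x).
A polynomial bump cannot attain the sharp Poincaré constant (only the first sine eigenfunction does), so the ratio is strictly less than C_P, consistent with ||u||_L² ≤ C_P ||u'||_L².


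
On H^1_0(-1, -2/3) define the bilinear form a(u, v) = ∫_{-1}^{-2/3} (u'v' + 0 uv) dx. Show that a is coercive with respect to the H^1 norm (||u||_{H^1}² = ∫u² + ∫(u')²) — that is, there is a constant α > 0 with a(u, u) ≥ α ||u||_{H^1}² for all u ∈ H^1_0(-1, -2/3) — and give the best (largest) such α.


α = 9*π^2/(1 + 9*π^2)

Coercivity of a(·,·) on H^1_0(-1, -2/3) means a(u, u) ≥ α ||u||_{H^1}² for every u ∈ H^1_0.
The interval has length L = 1/3, and Poincaré/coercivity depend only on L. Here a(u, u) = ∫(u')² + (0)·∫u².
Here c = 0, so a(u,u) = ∫(u')² alone. The condition a(u,u) ≥ α||u||_{H^1}² reads (1−α)∫(u')² ≥ (α−c)∫u². Any admissible α is ≤ 1 (rapidly oscillating u have ∫u²/∫(u')² → 0), and α = 1 would force 0 ≥ (1−c)∫u², impossible since c < 1; so 1−α > 0. By the sharp Poincaré inequality on H^1_0 of an interval of length L, ∫(u')² ≥ (π/L)²∫u² with equality for the first sine mode sin(π(x−x₀)/L) (x₀ the left endpoint), so the inequality holds for all u iff (1−α)(π/L)² ≥ α − c, i.e. α ≤ ((π/L)² + c)/((π/L)² + 1) = (1 + c(L/π)²)/(1 + (L/π)²). (Direct route, valid since c ≤ 0: Poincaré gives c∫u² ≥ c(L/π)²∫(u')², so a(u,u) ≥ (1 + c(L/π)²)∫(u')², while ||u||_{H^1}² ≤ (1 + (L/π)²)∫(u')²; dividing yields the same α.) With (π/L)² = 9*π^2 and c = 0, the largest admissible constant is α = ((π/L)² + c)/((π/L)² + 1).
Simplifying, α = 9*π^2/(1 + 9*π^2).


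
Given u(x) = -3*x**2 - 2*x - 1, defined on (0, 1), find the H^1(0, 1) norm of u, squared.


||u||_{H^1}^2 = 587/15

The H^1 norm (squared) on an interval (0, L) is
  ||u||_{H^1}^2 = ∫_0^L u(x)^2 dx + ∫_0^L u'(x)^2 dx.
Compute u'(x) = -6*x - 2.
Then u(x)^2 = 9*x**4 + 12*x**3 + 10*x**2 + 4*x + 1 and u'(x)^2 = 36*x**2 + 24*x + 4.
Integrate each monomial from 0 to 1 using ∫_0^1 c·x^n dx = c·1^(n+1)/(n+1):
  ∫_0^1 u(x)^2 dx = ∫_0^1 (9*x^4 + 12*x^3 + 10*x^2 + 4*x + 1) dx. Term by term:
    ∫_0^1 9*x^4 dx = 9/5;  ∫_0^1 12*x^3 dx = 3;  ∫_0^1 10*x^2 dx = 10/3;
    ∫_0^1 4*x dx = 2;  ∫_0^1 1 dx = 1.
  Sum: 9/5 + 3 + 10/3 + 2 + 1 = 167/15.
  ∫_0^1 u'(x)^2 dx = ∫_0^1 (36*x^2 + 24*x + 4) dx. Term by term:
    ∫_0^1 36*x^2 dx = 12;  ∫_0^1 24*x dx = 12;  ∫_0^1 4 dx = 4.
  Sum: 12 + 12 + 4 = 28.
Adding: ||u||_{H^1}^2 = 167/15 + 28 = 587/15.


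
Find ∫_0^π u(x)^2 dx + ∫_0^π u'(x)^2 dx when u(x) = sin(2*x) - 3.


||u||_{H^1(0,π)}^2 = 23*π/2

u'(x) = 2*cos(2*x).
Expand u² and (u')² and integrate term by term on (0, π), using: for integers n ≥ 1, ∫_0^π sin²(nx) dx = ∫_0^π cos²(nx) dx = π/2; for n ≠ n', ∫_0^π sin(nx)sin(n'x) dx = ∫_0^π cos(nx)cos(n'x) dx = 0; and by product-to-sum, ∫_0^π sin(nx)cos(n'x) dx = ½∫_0^π [sin((n+n')x) + sin((n−n')x)] dx, which is 0 when n+n' is even and 2n/(n²−n'²) when n+n' is odd (it need not vanish on (0, π)). For the constant mode: ∫_0^π 1 dx = π, ∫_0^π cos(nx) dx = 0, ∫_0^π sin(nx) dx = (1−(−1)^n)/n.
  u² squared terms: (-3)²·∫1 dx = 9·π = 9*π;  (1)²·∫sin(2x)² dx = 1·π/2 = π/2.
  u² cross terms: 2·(-3)·(1)·∫1·sin(2x) dx = -6·(0) = 0.
  So ∫_0^π u² dx = 9*π + π/2 + 0 = 19*π/2.
  (u')² squared terms: (2)²·∫cos(2x)² dx = 4·π/2 = 2*π.
  So ∫_0^π (u')² dx = 2*π.
||u||_{H^1}^2 = (19*π/2) + (2*π) = 23*π/2.


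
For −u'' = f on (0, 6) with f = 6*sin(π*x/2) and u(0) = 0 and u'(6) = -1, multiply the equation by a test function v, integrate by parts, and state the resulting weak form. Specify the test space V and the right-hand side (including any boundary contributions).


V = {v ∈ H^1(0, 6) : v(0) = 0} (test functions vanish at x = 0 where u is specified); weak form: ∫_0^6 u'v' dx = ∫_0^6 (6*sin(π*x/2)) v dx − v(6) for all v ∈ V.

Multiply both sides by a test function v and integrate from 0 to 6:
  ∫_0^6 −u''(x) v(x) dx = ∫_0^6 f(x) v(x) dx.
Integrate the LHS by parts once:
  ∫_0^6 −u'' v dx = −[u'(x) v(x)]_0^6 + ∫_0^6 u'(x) v'(x) dx.
Thus ∫_0^6 u'(x) v'(x) dx = ∫_0^6 f(x) v(x) dx + [u'(x) v(x)]_0^6.
Choose V so that boundary terms are either known or forced to vanish.
Mixed BC: u(0) = 0 (Dirichlet) and u'(6) = -1 (Neumann). Define V = {v ∈ H^1(0, 6) : v(0) = 0}. Then [u' v]_0^6 = u'(6)·v(6) − u'(0)·0 = − v(6).
Weak formulation: find u (satisfying any essential BC) such that ∫_0^6 u'(x) v'(x) dx = ∫_0^6 f v dx − v(6) for all v ∈ V (Dirichlet at 0 absorbed into V; Neumann datum at x = 6 contributes the boundary term).
Substituting f(x) = 6*sin(π*x/2), the right-hand side is ∫_0^6 (6*sin(π*x/2)) v dx − v(6).


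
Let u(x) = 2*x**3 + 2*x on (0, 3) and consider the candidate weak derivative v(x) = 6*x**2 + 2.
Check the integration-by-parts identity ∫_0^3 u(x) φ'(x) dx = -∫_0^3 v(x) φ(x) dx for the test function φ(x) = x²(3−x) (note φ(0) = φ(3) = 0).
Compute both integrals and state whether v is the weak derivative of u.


LHS = -1593/10, RHS = -1593/10. Yes, v = u' weakly.

u(x) = 2*x**3 + 2*x, classical derivative u'(x) = 6*x**2 + 2.
φ(x) = x²(3−x), so φ'(x) = 3*x*(2 - x).
Note φ(0) = φ(3) = 0, so the boundary term u·φ vanishes.
LHS = ∫_0^3 u(x) φ'(x) dx = ∫_0^3 (-6*x^5 + 12*x^4 - 6*x^3 + 12*x^2) dx. Term by term:
  ∫_0^3 -6*x^5 dx = -729;  ∫_0^3 12*x^4 dx = 2916/5;  ∫_0^3 -6*x^3 dx = -243/2;
  ∫_0^3 12*x^2 dx = 108.
Sum: -729 + 2916/5 − 243/2 + 108 = -1593/10.
So LHS = -1593/10.
∫_0^3 v(x) φ(x) dx = ∫_0^3 (-6*x^5 + 18*x^4 - 2*x^3 + 6*x^2) dx. Term by term:
  ∫_0^3 -6*x^5 dx = -729;  ∫_0^3 18*x^4 dx = 4374/5;  ∫_0^3 -2*x^3 dx = -81/2;
  ∫_0^3 6*x^2 dx = 54.
Sum: -729 + 4374/5 − 81/2 + 54 = 1593/10.
So RHS = -∫_0^3 v(x) φ(x) dx = -1593/10.
LHS = RHS, so the identity holds for this test φ.
Moreover u is smooth here and v(x) = u'(x) = 6*x**2 + 2 pointwise, so the identity holds for every test function. Hence v is the weak derivative of u.
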